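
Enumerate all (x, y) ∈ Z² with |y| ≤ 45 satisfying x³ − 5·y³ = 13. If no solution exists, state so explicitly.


The equation is x³ - 5y³ = 13. For fixed y, x³ = 5·y³ + 13, so a solution requires the RHS to be a perfect cube.
Strategy: iterate y from -45 to 45, compute RHS = 5·y³ + 13, and check whether it is a (positive or negative) perfect cube.
Check small values of y:
  y = 0: RHS = 13 is not a perfect cube.
  y = 1: RHS = 18 is not a perfect cube.
  y = -1: RHS = 8 = (2)³ ⇒ x = 2 works.
  y = 2: RHS = 53 is not a perfect cube.
  y = -2: RHS = -27 = (-3)³ ⇒ x = -3 works.
  y = 3: RHS = 148 is not a perfect cube.
  y = -3: RHS = -122 is not a perfect cube.
Continuing, at y = 7: RHS = 1728 = (12)³ ⇒ x = 12 works.
Searching the remaining y in |y| ≤ 45 finds no further solutions.
Collected solutions: (2, -1), (-3, -2), (12, 7).

Solutions (with |y| ≤ 45): (2, -1), (-3, -2), (12, 7).


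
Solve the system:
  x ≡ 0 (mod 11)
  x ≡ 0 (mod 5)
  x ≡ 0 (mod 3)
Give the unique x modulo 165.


Moduli 11, 5, 3 are pairwise coprime; by CRT there is a unique solution modulo M = 11 · 5 · 3 = 165.
Solve pairwise, accumulating the modulus:
  Start with x ≡ 0 (mod 11).
  Combine with x ≡ 0 (mod 5): since gcd(11, 5) = 1, we get a unique residue mod 55.
    Write x = 0 + 11·t and substitute into x ≡ 0 (mod 5): 11·t ≡ 0 − 0 = 0 (mod 5).
    Reduce coefficients mod 5: 1·t ≡ 0 (mod 5).
    So t ≡ 0 (mod 5).
    Then x = 0 + 11·0 = 0, valid modulo lcm(11, 5) = 55: x ≡ 0 (mod 55).
  Combine with x ≡ 0 (mod 3): since gcd(55, 3) = 1, we get a unique residue mod 165.
    Write x = 0 + 55·t and substitute into x ≡ 0 (mod 3): 55·t ≡ 0 − 0 = 0 (mod 3).
    Reduce coefficients mod 3: 1·t ≡ 0 (mod 3).
    So t ≡ 0 (mod 3).
    Then x = 0 + 55·0 = 0, valid modulo lcm(55, 3) = 165: x ≡ 0 (mod 165).
Verify: 0 mod 11 = 0 ✓, 0 mod 5 = 0 ✓, 0 mod 3 = 0 ✓.

x ≡ 0 (mod 165).


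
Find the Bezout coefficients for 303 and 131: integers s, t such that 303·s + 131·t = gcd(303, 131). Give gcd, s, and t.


Euclidean algorithm on (303, 131) — divide until remainder is 0:
  303 = 2 · 131 + 41
  131 = 3 · 41 + 8
  41 = 5 · 8 + 1
  8 = 8 · 1 + 0
gcd(303, 131) = 1.
Track Bezout coefficients alongside the remainders: start with r₀ = 303 = a·1 + b·0 (s = 1, t = 0) and r₁ = 131 = a·0 + b·1 (s = 0, t = 1); each new remainder r_{k+1} = r_{k-1} − q_k·r_k inherits s_{k+1} = s_{k-1} − q_k·s_k, t_{k+1} = t_{k-1} − q_k·t_k, so r_k = a·s_k + b·t_k at every step:
  q = 2: r = 41, s = 1 − 2·0 = 1, t = 0 − 2·1 = -2  (check: 303·1 + 131·(-2) = 41)
  q = 3: r = 8, s = 0 − 3·1 = -3, t = 1 − 3·(-2) = 7  (check: 303·(-3) + 131·7 = 8)
  q = 5: r = 1, s = 1 − 5·(-3) = 16, t = -2 − 5·7 = -37  (check: 303·16 + 131·(-37) = 1)
The row with r = 1 (the gcd) gives the Bezout coefficients s = 16, t = -37.
Result: 303 · (16) + 131 · (-37) = 1.

gcd(303, 131) = 1; s = 16, t = -37 (check: 303·16 + 131·(-37) = 1).


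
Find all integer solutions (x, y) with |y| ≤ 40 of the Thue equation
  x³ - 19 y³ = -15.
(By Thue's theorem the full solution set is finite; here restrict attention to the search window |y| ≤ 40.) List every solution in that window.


The equation is x³ - 19y³ = -15. For fixed y, x³ = 19·y³ − 15, so a solution requires the RHS to be a perfect cube.
Strategy: iterate y from -40 to 40, compute RHS = 19·y³ − 15, and check whether it is a (positive or negative) perfect cube.
Check small values of y:
  y = 0: RHS = -15 is not a perfect cube.
  y = 1: RHS = 4 is not a perfect cube.
  y = -1: RHS = -34 is not a perfect cube.
  y = 2: RHS = 137 is not a perfect cube.
  y = -2: RHS = -167 is not a perfect cube.
  y = 3: RHS = 498 is not a perfect cube.
  y = -3: RHS = -528 is not a perfect cube.
Continuing the search up to |y| = 40 finds no solutions either.
No (x, y) in the scanned range satisfies the equation.

No integer solutions with |y| ≤ 40.


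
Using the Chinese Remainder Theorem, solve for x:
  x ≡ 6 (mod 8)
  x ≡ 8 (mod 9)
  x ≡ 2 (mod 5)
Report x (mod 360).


Moduli 8, 9, 5 are pairwise coprime; by CRT there is a unique solution modulo M = 8 · 9 · 5 = 360.
Solve pairwise, accumulating the modulus:
  Start with x ≡ 6 (mod 8).
  Combine with x ≡ 8 (mod 9): since gcd(8, 9) = 1, we get a unique residue mod 72.
    Write x = 6 + 8·t and substitute into x ≡ 8 (mod 9): 8·t ≡ 8 − 6 = 2 (mod 9).
    The inverse of 8 mod 9 is 8 (since 8·8 = 64 = 7·9 + 1), so t ≡ 8·2 = 16 ≡ 7 (mod 9).
    Then x = 6 + 8·7 = 62, valid modulo lcm(8, 9) = 72: x ≡ 62 (mod 72).
  Combine with x ≡ 2 (mod 5): since gcd(72, 5) = 1, we get a unique residue mod 360.
    Write x = 62 + 72·t and substitute into x ≡ 2 (mod 5): 72·t ≡ 2 − 62 = -60 (mod 5).
    Reduce coefficients mod 5: 2·t ≡ 0 (mod 5).
    The inverse of 2 mod 5 is 3 (since 2·3 = 6 = 1·5 + 1), so t ≡ 3·0 = 0 ≡ 0 (mod 5).
    Then x = 62 + 72·0 = 62, valid modulo lcm(72, 5) = 360: x ≡ 62 (mod 360).
Verify: 62 mod 8 = 6 ✓, 62 mod 9 = 8 ✓, 62 mod 5 = 2 ✓.

x ≡ 62 (mod 360).


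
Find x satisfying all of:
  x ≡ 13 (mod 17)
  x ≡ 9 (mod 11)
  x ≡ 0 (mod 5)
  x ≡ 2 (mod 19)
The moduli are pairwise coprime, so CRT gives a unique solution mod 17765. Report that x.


Product of moduli M = 17 · 11 · 5 · 19 = 17765.
Merge one congruence at a time:
  Start: x ≡ 13 (mod 17).
  Combine with x ≡ 9 (mod 11); new modulus lcm = 187.
    Write x = 13 + 17·t and substitute into x ≡ 9 (mod 11): 17·t ≡ 9 − 13 = -4 (mod 11).
    Reduce coefficients mod 11: 6·t ≡ 7 (mod 11).
    The inverse of 6 mod 11 is 2 (since 6·2 = 12 = 1·11 + 1), so t ≡ 2·7 = 14 ≡ 3 (mod 11).
    Then x = 13 + 17·3 = 64, valid modulo lcm(17, 11) = 187: x ≡ 64 (mod 187).
  Combine with x ≡ 0 (mod 5); new modulus lcm = 935.
    Write x = 64 + 187·t and substitute into x ≡ 0 (mod 5): 187·t ≡ 0 − 64 = -64 (mod 5).
    Reduce coefficients mod 5: 2·t ≡ 1 (mod 5).
    The inverse of 2 mod 5 is 3 (since 2·3 = 6 = 1·5 + 1), so t ≡ 3·1 = 3 ≡ 3 (mod 5).
    Then x = 64 + 187·3 = 625, valid modulo lcm(187, 5) = 935: x ≡ 625 (mod 935).
  Combine with x ≡ 2 (mod 19); new modulus lcm = 17765.
    Write x = 625 + 935·t and substitute into x ≡ 2 (mod 19): 935·t ≡ 2 − 625 = -623 (mod 19).
    Reduce coefficients mod 19: 4·t ≡ 4 (mod 19).
    The inverse of 4 mod 19 is 5 (since 4·5 = 20 = 1·19 + 1), so t ≡ 5·4 = 20 ≡ 1 (mod 19).
    Then x = 625 + 935·1 = 1560, valid modulo lcm(935, 19) = 17765: x ≡ 1560 (mod 17765).
Verify against each original: 1560 mod 17 = 13, 1560 mod 11 = 9, 1560 mod 5 = 0, 1560 mod 19 = 2.

x ≡ 1560 (mod 17765).


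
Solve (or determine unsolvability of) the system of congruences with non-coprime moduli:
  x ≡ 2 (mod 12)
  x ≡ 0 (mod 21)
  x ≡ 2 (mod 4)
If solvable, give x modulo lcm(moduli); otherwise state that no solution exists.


Moduli 12, 21, 4 are not pairwise coprime, so CRT works modulo lcm(m_i) when all pairwise compatibility conditions hold.
Pairwise compatibility: gcd(m_i, m_j) must divide a_i - a_j for every pair.
Merge one congruence at a time:
  Start: x ≡ 2 (mod 12).
  Combine with x ≡ 0 (mod 21): gcd(12, 21) = 3, and 0 - 2 = -2 is NOT divisible by 3.
    ⇒ system is inconsistent (no integer solution).

No solution (the system is inconsistent).


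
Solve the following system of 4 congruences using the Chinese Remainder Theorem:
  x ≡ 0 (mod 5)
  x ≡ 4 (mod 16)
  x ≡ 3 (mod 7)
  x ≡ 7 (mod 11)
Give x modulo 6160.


Product of moduli M = 5 · 16 · 7 · 11 = 6160.
Merge one congruence at a time:
  Start: x ≡ 0 (mod 5).
  Combine with x ≡ 4 (mod 16); new modulus lcm = 80.
    Write x = 0 + 5·t and substitute into x ≡ 4 (mod 16): 5·t ≡ 4 − 0 = 4 (mod 16).
    The inverse of 5 mod 16 is 13 (since 5·13 = 65 = 4·16 + 1), so t ≡ 13·4 = 52 ≡ 4 (mod 16).
    Then x = 0 + 5·4 = 20, valid modulo lcm(5, 16) = 80: x ≡ 20 (mod 80).
  Combine with x ≡ 3 (mod 7); new modulus lcm = 560.
    Write x = 20 + 80·t and substitute into x ≡ 3 (mod 7): 80·t ≡ 3 − 20 = -17 (mod 7).
    Reduce coefficients mod 7: 3·t ≡ 4 (mod 7).
    The inverse of 3 mod 7 is 5 (since 3·5 = 15 = 2·7 + 1), so t ≡ 5·4 = 20 ≡ 6 (mod 7).
    Then x = 20 + 80·6 = 500, valid modulo lcm(80, 7) = 560: x ≡ 500 (mod 560).
  Combine with x ≡ 7 (mod 11); new modulus lcm = 6160.
    Write x = 500 + 560·t and substitute into x ≡ 7 (mod 11): 560·t ≡ 7 − 500 = -493 (mod 11).
    Reduce coefficients mod 11: 10·t ≡ 2 (mod 11).
    The inverse of 10 mod 11 is 10 (since 10·10 = 100 = 9·11 + 1), so t ≡ 10·2 = 20 ≡ 9 (mod 11).
    Then x = 500 + 560·9 = 5540, valid modulo lcm(560, 11) = 6160: x ≡ 5540 (mod 6160).
Verify against each original: 5540 mod 5 = 0, 5540 mod 16 = 4, 5540 mod 7 = 3, 5540 mod 11 = 7.

x ≡ 5540 (mod 6160).


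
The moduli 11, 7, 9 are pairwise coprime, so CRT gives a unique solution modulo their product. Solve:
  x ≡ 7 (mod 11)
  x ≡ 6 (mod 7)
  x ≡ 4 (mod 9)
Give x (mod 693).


Moduli 11, 7, 9 are pairwise coprime; by CRT there is a unique solution modulo M = 11 · 7 · 9 = 693.
Solve pairwise, accumulating the modulus:
  Start with x ≡ 7 (mod 11).
  Combine with x ≡ 6 (mod 7): since gcd(11, 7) = 1, we get a unique residue mod 77.
    Write x = 7 + 11·t and substitute into x ≡ 6 (mod 7): 11·t ≡ 6 − 7 = -1 (mod 7).
    Reduce coefficients mod 7: 4·t ≡ 6 (mod 7).
    The inverse of 4 mod 7 is 2 (since 4·2 = 8 = 1·7 + 1), so t ≡ 2·6 = 12 ≡ 5 (mod 7).
    Then x = 7 + 11·5 = 62, valid modulo lcm(11, 7) = 77: x ≡ 62 (mod 77).
  Combine with x ≡ 4 (mod 9): since gcd(77, 9) = 1, we get a unique residue mod 693.
    Write x = 62 + 77·t and substitute into x ≡ 4 (mod 9): 77·t ≡ 4 − 62 = -58 (mod 9).
    Reduce coefficients mod 9: 5·t ≡ 5 (mod 9).
    The inverse of 5 mod 9 is 2 (since 5·2 = 10 = 1·9 + 1), so t ≡ 2·5 = 10 ≡ 1 (mod 9).
    Then x = 62 + 77·1 = 139, valid modulo lcm(77, 9) = 693: x ≡ 139 (mod 693).
Verify: 139 mod 11 = 7 ✓, 139 mod 7 = 6 ✓, 139 mod 9 = 4 ✓.

x ≡ 139 (mod 693).


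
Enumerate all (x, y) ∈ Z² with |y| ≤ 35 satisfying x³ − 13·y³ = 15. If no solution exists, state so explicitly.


The equation is x³ - 13y³ = 15. For fixed y, x³ = 13·y³ + 15, so a solution requires the RHS to be a perfect cube.
Strategy: iterate y from -35 to 35, compute RHS = 13·y³ + 15, and check whether it is a (positive or negative) perfect cube.
Check small values of y:
  y = 0: RHS = 15 is not a perfect cube.
  y = 1: RHS = 28 is not a perfect cube.
  y = -1: RHS = 2 is not a perfect cube.
  y = 2: RHS = 119 is not a perfect cube.
  y = -2: RHS = -89 is not a perfect cube.
  y = 3: RHS = 366 is not a perfect cube.
  y = -3: RHS = -336 is not a perfect cube.
Continuing the search up to |y| = 35 finds no solutions either.
No (x, y) in the scanned range satisfies the equation.

No integer solutions with |y| ≤ 35.


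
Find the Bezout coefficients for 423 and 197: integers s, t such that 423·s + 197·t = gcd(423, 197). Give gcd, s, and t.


Euclidean algorithm on (423, 197) — divide until remainder is 0:
  423 = 2 · 197 + 29
  197 = 6 · 29 + 23
  29 = 1 · 23 + 6
  23 = 3 · 6 + 5
  6 = 1 · 5 + 1
  5 = 5 · 1 + 0
gcd(423, 197) = 1.
Track Bezout coefficients alongside the remainders: start with r₀ = 423 = a·1 + b·0 (s = 1, t = 0) and r₁ = 197 = a·0 + b·1 (s = 0, t = 1); each new remainder r_{k+1} = r_{k-1} − q_k·r_k inherits s_{k+1} = s_{k-1} − q_k·s_k, t_{k+1} = t_{k-1} − q_k·t_k, so r_k = a·s_k + b·t_k at every step:
  q = 2: r = 29, s = 1 − 2·0 = 1, t = 0 − 2·1 = -2  (check: 423·1 + 197·(-2) = 29)
  q = 6: r = 23, s = 0 − 6·1 = -6, t = 1 − 6·(-2) = 13  (check: 423·(-6) + 197·13 = 23)
  q = 1: r = 6, s = 1 − 1·(-6) = 7, t = -2 − 1·13 = -15  (check: 423·7 + 197·(-15) = 6)
  q = 3: r = 5, s = -6 − 3·7 = -27, t = 13 − 3·(-15) = 58  (check: 423·(-27) + 197·58 = 5)
  q = 1: r = 1, s = 7 − 1·(-27) = 34, t = -15 − 1·58 = -73  (check: 423·34 + 197·(-73) = 1)
The row with r = 1 (the gcd) gives the Bezout coefficients s = 34, t = -73.
Result: 423 · (34) + 197 · (-73) = 1.

gcd(423, 197) = 1; s = 34, t = -73 (check: 423·34 + 197·(-73) = 1).


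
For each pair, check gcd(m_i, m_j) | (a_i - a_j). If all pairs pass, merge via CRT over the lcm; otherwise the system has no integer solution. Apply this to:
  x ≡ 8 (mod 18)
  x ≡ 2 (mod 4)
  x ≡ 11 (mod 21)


Moduli 18, 4, 21 are not pairwise coprime, so CRT works modulo lcm(m_i) when all pairwise compatibility conditions hold.
Pairwise compatibility: gcd(m_i, m_j) must divide a_i - a_j for every pair.
Merge one congruence at a time:
  Start: x ≡ 8 (mod 18).
  Combine with x ≡ 2 (mod 4): gcd(18, 4) = 2; 2 - 8 = -6, which IS divisible by 2, so compatible.
    Write x = 8 + 18·t and substitute into x ≡ 2 (mod 4): 18·t ≡ 2 − 8 = -6 (mod 4).
    Divide the congruence (and modulus) by g = 2: 9·t ≡ -3 (mod 2).
    Reduce coefficients mod 2: 1·t ≡ 1 (mod 2).
    So t ≡ 1 (mod 2).
    Then x = 8 + 18·1 = 26, valid modulo lcm(18, 4) = 36: x ≡ 26 (mod 36).
  Combine with x ≡ 11 (mod 21): gcd(36, 21) = 3; 11 - 26 = -15, which IS divisible by 3, so compatible.
    Write x = 26 + 36·t and substitute into x ≡ 11 (mod 21): 36·t ≡ 11 − 26 = -15 (mod 21).
    Divide the congruence (and modulus) by g = 3: 12·t ≡ -5 (mod 7).
    Reduce coefficients mod 7: 5·t ≡ 2 (mod 7).
    The inverse of 5 mod 7 is 3 (since 5·3 = 15 = 2·7 + 1), so t ≡ 3·2 = 6 ≡ 6 (mod 7).
    Then x = 26 + 36·6 = 242, valid modulo lcm(36, 21) = 252: x ≡ 242 (mod 252).
Verify: 242 mod 18 = 8, 242 mod 4 = 2, 242 mod 21 = 11.

x ≡ 242 (mod 252).


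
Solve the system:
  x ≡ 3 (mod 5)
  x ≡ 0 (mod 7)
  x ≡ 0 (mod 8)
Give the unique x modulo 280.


Moduli 5, 7, 8 are pairwise coprime; by CRT there is a unique solution modulo M = 5 · 7 · 8 = 280.
Solve pairwise, accumulating the modulus:
  Start with x ≡ 3 (mod 5).
  Combine with x ≡ 0 (mod 7): since gcd(5, 7) = 1, we get a unique residue mod 35.
    Write x = 3 + 5·t and substitute into x ≡ 0 (mod 7): 5·t ≡ 0 − 3 = -3 (mod 7).
    Reduce coefficients mod 7: 5·t ≡ 4 (mod 7).
    The inverse of 5 mod 7 is 3 (since 5·3 = 15 = 2·7 + 1), so t ≡ 3·4 = 12 ≡ 5 (mod 7).
    Then x = 3 + 5·5 = 28, valid modulo lcm(5, 7) = 35: x ≡ 28 (mod 35).
  Combine with x ≡ 0 (mod 8): since gcd(35, 8) = 1, we get a unique residue mod 280.
    Write x = 28 + 35·t and substitute into x ≡ 0 (mod 8): 35·t ≡ 0 − 28 = -28 (mod 8).
    Reduce coefficients mod 8: 3·t ≡ 4 (mod 8).
    The inverse of 3 mod 8 is 3 (since 3·3 = 9 = 1·8 + 1), so t ≡ 3·4 = 12 ≡ 4 (mod 8).
    Then x = 28 + 35·4 = 168, valid modulo lcm(35, 8) = 280: x ≡ 168 (mod 280).
Verify: 168 mod 5 = 3 ✓, 168 mod 7 = 0 ✓, 168 mod 8 = 0 ✓.

x ≡ 168 (mod 280).


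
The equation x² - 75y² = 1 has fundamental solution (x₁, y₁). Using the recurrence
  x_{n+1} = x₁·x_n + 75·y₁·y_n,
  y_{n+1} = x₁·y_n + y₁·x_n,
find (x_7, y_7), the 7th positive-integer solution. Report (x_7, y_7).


Step 1: Find the fundamental solution (x₁, y₁) of x² - 75y² = 1.
  Expand √75 as a continued fraction. a₀ = ⌊√75⌋ = 8; iterate m_{k+1} = d_k·a_k − m_k, d_{k+1} = (75 − m_{k+1}²)/d_k, a_{k+1} = ⌊(a₀ + m_{k+1})/d_{k+1}⌋ (starting m₀ = 0, d₀ = 1), with convergents p_k = a_k·p_{k-1} + p_{k-2}, q_k = a_k·q_{k-1} + q_{k-2} (p₋₁ = 1, q₋₁ = 0):
  k = 0: a₀ = 8; p₀/q₀ = 8/1; p₀² − 75·q₀² = 64 − 75 = -11.
  k = 1: m = 8, d = 11, a = ⌊(8 + 8)/11⌋ = 1; p/q = (1·8 + 1)/(1·1 + 0) = 9/1; p² − 75·q² = 81 − 75 = 6.
  k = 2: m = 3, d = 6, a = ⌊(8 + 3)/6⌋ = 1; p/q = (1·9 + 8)/(1·1 + 1) = 17/2; p² − 75·q² = 289 − 300 = -11.
  k = 3: m = 3, d = 11, a = ⌊(8 + 3)/11⌋ = 1; p/q = (1·17 + 9)/(1·2 + 1) = 26/3; p² − 75·q² = 676 − 675 = 1.
  The first convergent with p² − 75·q² = 1 gives the fundamental solution (x₁, y₁) = (26, 3).
Step 2: Apply the recurrence (x_{n+1}, y_{n+1}) = (x₁x_n + 75y₁y_n, x₁y_n + y₁x_n) repeatedly.
  From (x_1, y_1) = (26, 3): x_2 = 26·26 + 75·3·3 = 1351; y_2 = 26·3 + 3·26 = 156.
  From (x_2, y_2) = (1351, 156): x_3 = 26·1351 + 75·3·156 = 70226; y_3 = 26·156 + 3·1351 = 8109.
  From (x_3, y_3) = (70226, 8109): x_4 = 26·70226 + 75·3·8109 = 3650401; y_4 = 26·8109 + 3·70226 = 421512.
  From (x_4, y_4) = (3650401, 421512): x_5 = 26·3650401 + 75·3·421512 = 189750626; y_5 = 26·421512 + 3·3650401 = 21910515.
  From (x_5, y_5) = (189750626, 21910515): x_6 = 26·189750626 + 75·3·21910515 = 9863382151; y_6 = 26·21910515 + 3·189750626 = 1138925268.
  From (x_6, y_6) = (9863382151, 1138925268): x_7 = 26·9863382151 + 75·3·1138925268 = 512706121226; y_7 = 26·1138925268 + 3·9863382151 = 59202203421.
Step 3: Verify x_7² - 75·y_7² = 262867566742609807743076 - 262867566742609807743075 = 1 (should be 1). ✓

(x_1, y_1) = (26, 3); (x_7, y_7) = (512706121226, 59202203421).


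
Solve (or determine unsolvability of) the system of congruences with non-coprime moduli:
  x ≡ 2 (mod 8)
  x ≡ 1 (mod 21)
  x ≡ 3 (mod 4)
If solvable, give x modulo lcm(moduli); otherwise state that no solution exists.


Moduli 8, 21, 4 are not pairwise coprime, so CRT works modulo lcm(m_i) when all pairwise compatibility conditions hold.
Pairwise compatibility: gcd(m_i, m_j) must divide a_i - a_j for every pair.
Merge one congruence at a time:
  Start: x ≡ 2 (mod 8).
  Combine with x ≡ 1 (mod 21): gcd(8, 21) = 1; 1 - 2 = -1, which IS divisible by 1, so compatible.
    Write x = 2 + 8·t and substitute into x ≡ 1 (mod 21): 8·t ≡ 1 − 2 = -1 (mod 21).
    Reduce coefficients mod 21: 8·t ≡ 20 (mod 21).
    The inverse of 8 mod 21 is 8 (since 8·8 = 64 = 3·21 + 1), so t ≡ 8·20 = 160 ≡ 13 (mod 21).
    Then x = 2 + 8·13 = 106, valid modulo lcm(8, 21) = 168: x ≡ 106 (mod 168).
  Combine with x ≡ 3 (mod 4): gcd(168, 4) = 4, and 3 - 106 = -103 is NOT divisible by 4.
    ⇒ system is inconsistent (no integer solution).

No solution (the system is inconsistent).


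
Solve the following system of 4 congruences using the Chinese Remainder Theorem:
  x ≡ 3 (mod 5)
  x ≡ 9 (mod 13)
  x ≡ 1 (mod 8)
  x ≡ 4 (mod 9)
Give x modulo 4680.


Product of moduli M = 5 · 13 · 8 · 9 = 4680.
Merge one congruence at a time:
  Start: x ≡ 3 (mod 5).
  Combine with x ≡ 9 (mod 13); new modulus lcm = 65.
    Write x = 3 + 5·t and substitute into x ≡ 9 (mod 13): 5·t ≡ 9 − 3 = 6 (mod 13).
    The inverse of 5 mod 13 is 8 (since 5·8 = 40 = 3·13 + 1), so t ≡ 8·6 = 48 ≡ 9 (mod 13).
    Then x = 3 + 5·9 = 48, valid modulo lcm(5, 13) = 65: x ≡ 48 (mod 65).
  Combine with x ≡ 1 (mod 8); new modulus lcm = 520.
    Write x = 48 + 65·t and substitute into x ≡ 1 (mod 8): 65·t ≡ 1 − 48 = -47 (mod 8).
    Reduce coefficients mod 8: 1·t ≡ 1 (mod 8).
    So t ≡ 1 (mod 8).
    Then x = 48 + 65·1 = 113, valid modulo lcm(65, 8) = 520: x ≡ 113 (mod 520).
  Combine with x ≡ 4 (mod 9); new modulus lcm = 4680.
    Write x = 113 + 520·t and substitute into x ≡ 4 (mod 9): 520·t ≡ 4 − 113 = -109 (mod 9).
    Reduce coefficients mod 9: 7·t ≡ 8 (mod 9).
    The inverse of 7 mod 9 is 4 (since 7·4 = 28 = 3·9 + 1), so t ≡ 4·8 = 32 ≡ 5 (mod 9).
    Then x = 113 + 520·5 = 2713, valid modulo lcm(520, 9) = 4680: x ≡ 2713 (mod 4680).
Verify against each original: 2713 mod 5 = 3, 2713 mod 13 = 9, 2713 mod 8 = 1, 2713 mod 9 = 4.

x ≡ 2713 (mod 4680).


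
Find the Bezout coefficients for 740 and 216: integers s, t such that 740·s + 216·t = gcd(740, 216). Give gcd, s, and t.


Euclidean algorithm on (740, 216) — divide until remainder is 0:
  740 = 3 · 216 + 92
  216 = 2 · 92 + 32
  92 = 2 · 32 + 28
  32 = 1 · 28 + 4
  28 = 7 · 4 + 0
gcd(740, 216) = 4.
Track Bezout coefficients alongside the remainders: start with r₀ = 740 = a·1 + b·0 (s = 1, t = 0) and r₁ = 216 = a·0 + b·1 (s = 0, t = 1); each new remainder r_{k+1} = r_{k-1} − q_k·r_k inherits s_{k+1} = s_{k-1} − q_k·s_k, t_{k+1} = t_{k-1} − q_k·t_k, so r_k = a·s_k + b·t_k at every step:
  q = 3: r = 92, s = 1 − 3·0 = 1, t = 0 − 3·1 = -3  (check: 740·1 + 216·(-3) = 92)
  q = 2: r = 32, s = 0 − 2·1 = -2, t = 1 − 2·(-3) = 7  (check: 740·(-2) + 216·7 = 32)
  q = 2: r = 28, s = 1 − 2·(-2) = 5, t = -3 − 2·7 = -17  (check: 740·5 + 216·(-17) = 28)
  q = 1: r = 4, s = -2 − 1·5 = -7, t = 7 − 1·(-17) = 24  (check: 740·(-7) + 216·24 = 4)
The row with r = 4 (the gcd) gives the Bezout coefficients s = -7, t = 24.
Result: 740 · (-7) + 216 · (24) = 4.

gcd(740, 216) = 4; s = -7, t = 24 (check: 740·(-7) + 216·24 = 4).


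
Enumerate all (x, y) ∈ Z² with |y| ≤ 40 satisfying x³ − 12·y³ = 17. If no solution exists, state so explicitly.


The equation is x³ - 12y³ = 17. For fixed y, x³ = 12·y³ + 17, so a solution requires the RHS to be a perfect cube.
Strategy: iterate y from -40 to 40, compute RHS = 12·y³ + 17, and check whether it is a (positive or negative) perfect cube.
Check small values of y:
  y = 0: RHS = 17 is not a perfect cube.
  y = 1: RHS = 29 is not a perfect cube.
  y = -1: RHS = 5 is not a perfect cube.
  y = 2: RHS = 113 is not a perfect cube.
  y = -2: RHS = -79 is not a perfect cube.
  y = 3: RHS = 341 is not a perfect cube.
  y = -3: RHS = -307 is not a perfect cube.
Continuing the search up to |y| = 40 finds no solutions either.
No (x, y) in the scanned range satisfies the equation.

No integer solutions with |y| ≤ 40.


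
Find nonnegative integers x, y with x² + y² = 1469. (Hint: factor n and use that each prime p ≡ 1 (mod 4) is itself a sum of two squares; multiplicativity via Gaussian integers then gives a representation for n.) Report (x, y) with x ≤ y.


Step 1: Factor n = 1469 = 13 · 113.
Step 2: Check the mod-4 condition on each prime factor: 13 ≡ 1 (mod 4), exponent 1; 113 ≡ 1 (mod 4), exponent 1.
All primes ≡ 3 (mod 4) appear to even exponent (or don't appear), so by the two-squares theorem n IS expressible as a sum of two squares.
Step 3: Build a representation. Here n = 13 · 113 is a product of primes ≡ 1 (mod 4). Each prime p ≡ 1 (mod 4) is itself a sum of two squares; find a² by testing p − a² for a perfect square:
  13: 13 − 1² = 12, 13 − 2² = 9 = 3² ⇒ 13 = 2² + 3².
  113: 113 − 1² = 112, 113 − 2² = 109, 113 − 3² = 104, 113 − 4² = 97, 113 − 5² = 88, 113 − 6² = 77, 113 − 7² = 64 = 8² ⇒ 113 = 7² + 8².
  Combine using the Brahmagupta–Fibonacci identity (a² + b²)(c² + d²) = (ac − bd)² + (ad + bc)² = (ac + bd)² + (ad − bc)²:
  13 · 113 = 1469: from (2² + 3²)(7² + 8²), take (2·7 − 3·8, 2·8 + 3·7) = (14 − 24, 16 + 21) = (-10, 37); dropping signs (only squares matter) gives (10, 37); check 10² + 37² = 100 + 1369 = 1469 ✓.
Step 4: Order so x ≤ y and verify: 10² + 37² = 100 + 1369 = 1469 = n. ✓

n = 1469 = 10² + 37² (one valid representation with x ≤ y).


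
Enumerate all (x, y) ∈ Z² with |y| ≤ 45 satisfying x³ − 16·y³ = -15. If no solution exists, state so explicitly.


The equation is x³ - 16y³ = -15. For fixed y, x³ = 16·y³ − 15, so a solution requires the RHS to be a perfect cube.
Strategy: iterate y from -45 to 45, compute RHS = 16·y³ − 15, and check whether it is a (positive or negative) perfect cube.
Check small values of y:
  y = 0: RHS = -15 is not a perfect cube.
  y = 1: RHS = 1 = (1)³ ⇒ x = 1 works.
  y = -1: RHS = -31 is not a perfect cube.
  y = 2: RHS = 113 is not a perfect cube.
  y = -2: RHS = -143 is not a perfect cube.
  y = 3: RHS = 417 is not a perfect cube.
  y = -3: RHS = -447 is not a perfect cube.
Continuing the search up to |y| = 45 finds no further solutions beyond those listed.
Collected solutions: (1, 1).

Solutions (with |y| ≤ 45): (1, 1).


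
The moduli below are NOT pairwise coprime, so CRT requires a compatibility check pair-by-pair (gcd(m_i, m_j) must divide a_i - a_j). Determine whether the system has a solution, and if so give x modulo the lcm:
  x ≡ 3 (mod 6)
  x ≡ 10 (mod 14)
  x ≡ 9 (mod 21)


Moduli 6, 14, 21 are not pairwise coprime, so CRT works modulo lcm(m_i) when all pairwise compatibility conditions hold.
Pairwise compatibility: gcd(m_i, m_j) must divide a_i - a_j for every pair.
Merge one congruence at a time:
  Start: x ≡ 3 (mod 6).
  Combine with x ≡ 10 (mod 14): gcd(6, 14) = 2, and 10 - 3 = 7 is NOT divisible by 2.
    ⇒ system is inconsistent (no integer solution).

No solution (the system is inconsistent).


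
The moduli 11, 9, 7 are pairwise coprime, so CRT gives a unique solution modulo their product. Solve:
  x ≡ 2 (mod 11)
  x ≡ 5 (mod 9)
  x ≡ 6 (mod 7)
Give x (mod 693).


Moduli 11, 9, 7 are pairwise coprime; by CRT there is a unique solution modulo M = 11 · 9 · 7 = 693.
Solve pairwise, accumulating the modulus:
  Start with x ≡ 2 (mod 11).
  Combine with x ≡ 5 (mod 9): since gcd(11, 9) = 1, we get a unique residue mod 99.
    Write x = 2 + 11·t and substitute into x ≡ 5 (mod 9): 11·t ≡ 5 − 2 = 3 (mod 9).
    Reduce coefficients mod 9: 2·t ≡ 3 (mod 9).
    The inverse of 2 mod 9 is 5 (since 2·5 = 10 = 1·9 + 1), so t ≡ 5·3 = 15 ≡ 6 (mod 9).
    Then x = 2 + 11·6 = 68, valid modulo lcm(11, 9) = 99: x ≡ 68 (mod 99).
  Combine with x ≡ 6 (mod 7): since gcd(99, 7) = 1, we get a unique residue mod 693.
    Write x = 68 + 99·t and substitute into x ≡ 6 (mod 7): 99·t ≡ 6 − 68 = -62 (mod 7).
    Reduce coefficients mod 7: 1·t ≡ 1 (mod 7).
    So t ≡ 1 (mod 7).
    Then x = 68 + 99·1 = 167, valid modulo lcm(99, 7) = 693: x ≡ 167 (mod 693).
Verify: 167 mod 11 = 2 ✓, 167 mod 9 = 5 ✓, 167 mod 7 = 6 ✓.

x ≡ 167 (mod 693).


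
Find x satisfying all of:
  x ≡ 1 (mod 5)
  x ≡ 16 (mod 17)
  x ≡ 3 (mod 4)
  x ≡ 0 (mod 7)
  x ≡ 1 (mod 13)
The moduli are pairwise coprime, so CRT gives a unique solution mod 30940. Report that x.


Product of moduli M = 5 · 17 · 4 · 7 · 13 = 30940.
Merge one congruence at a time:
  Start: x ≡ 1 (mod 5).
  Combine with x ≡ 16 (mod 17); new modulus lcm = 85.
    Write x = 1 + 5·t and substitute into x ≡ 16 (mod 17): 5·t ≡ 16 − 1 = 15 (mod 17).
    The inverse of 5 mod 17 is 7 (since 5·7 = 35 = 2·17 + 1), so t ≡ 7·15 = 105 ≡ 3 (mod 17).
    Then x = 1 + 5·3 = 16, valid modulo lcm(5, 17) = 85: x ≡ 16 (mod 85).
  Combine with x ≡ 3 (mod 4); new modulus lcm = 340.
    Write x = 16 + 85·t and substitute into x ≡ 3 (mod 4): 85·t ≡ 3 − 16 = -13 (mod 4).
    Reduce coefficients mod 4: 1·t ≡ 3 (mod 4).
    So t ≡ 3 (mod 4).
    Then x = 16 + 85·3 = 271, valid modulo lcm(85, 4) = 340: x ≡ 271 (mod 340).
  Combine with x ≡ 0 (mod 7); new modulus lcm = 2380.
    Write x = 271 + 340·t and substitute into x ≡ 0 (mod 7): 340·t ≡ 0 − 271 = -271 (mod 7).
    Reduce coefficients mod 7: 4·t ≡ 2 (mod 7).
    The inverse of 4 mod 7 is 2 (since 4·2 = 8 = 1·7 + 1), so t ≡ 2·2 = 4 ≡ 4 (mod 7).
    Then x = 271 + 340·4 = 1631, valid modulo lcm(340, 7) = 2380: x ≡ 1631 (mod 2380).
  Combine with x ≡ 1 (mod 13); new modulus lcm = 30940.
    Write x = 1631 + 2380·t and substitute into x ≡ 1 (mod 13): 2380·t ≡ 1 − 1631 = -1630 (mod 13).
    Reduce coefficients mod 13: 1·t ≡ 8 (mod 13).
    So t ≡ 8 (mod 13).
    Then x = 1631 + 2380·8 = 20671, valid modulo lcm(2380, 13) = 30940: x ≡ 20671 (mod 30940).
Verify against each original: 20671 mod 5 = 1, 20671 mod 17 = 16, 20671 mod 4 = 3, 20671 mod 7 = 0, 20671 mod 13 = 1.

x ≡ 20671 (mod 30940).


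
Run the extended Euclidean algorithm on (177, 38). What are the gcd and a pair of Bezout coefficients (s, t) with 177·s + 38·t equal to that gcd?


Euclidean algorithm on (177, 38) — divide until remainder is 0:
  177 = 4 · 38 + 25
  38 = 1 · 25 + 13
  25 = 1 · 13 + 12
  13 = 1 · 12 + 1
  12 = 12 · 1 + 0
gcd(177, 38) = 1.
Track Bezout coefficients alongside the remainders: start with r₀ = 177 = a·1 + b·0 (s = 1, t = 0) and r₁ = 38 = a·0 + b·1 (s = 0, t = 1); each new remainder r_{k+1} = r_{k-1} − q_k·r_k inherits s_{k+1} = s_{k-1} − q_k·s_k, t_{k+1} = t_{k-1} − q_k·t_k, so r_k = a·s_k + b·t_k at every step:
  q = 4: r = 25, s = 1 − 4·0 = 1, t = 0 − 4·1 = -4  (check: 177·1 + 38·(-4) = 25)
  q = 1: r = 13, s = 0 − 1·1 = -1, t = 1 − 1·(-4) = 5  (check: 177·(-1) + 38·5 = 13)
  q = 1: r = 12, s = 1 − 1·(-1) = 2, t = -4 − 1·5 = -9  (check: 177·2 + 38·(-9) = 12)
  q = 1: r = 1, s = -1 − 1·2 = -3, t = 5 − 1·(-9) = 14  (check: 177·(-3) + 38·14 = 1)
The row with r = 1 (the gcd) gives the Bezout coefficients s = -3, t = 14.
Result: 177 · (-3) + 38 · (14) = 1.

gcd(177, 38) = 1; s = -3, t = 14 (check: 177·(-3) + 38·14 = 1).


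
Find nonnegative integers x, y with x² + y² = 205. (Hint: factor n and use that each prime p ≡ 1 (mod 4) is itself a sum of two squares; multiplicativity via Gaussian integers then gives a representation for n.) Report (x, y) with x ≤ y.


Step 1: Factor n = 205 = 5 · 41.
Step 2: Check the mod-4 condition on each prime factor: 5 ≡ 1 (mod 4), exponent 1; 41 ≡ 1 (mod 4), exponent 1.
All primes ≡ 3 (mod 4) appear to even exponent (or don't appear), so by the two-squares theorem n IS expressible as a sum of two squares.
Step 3: Build a representation. Here n = 5 · 41 is a product of primes ≡ 1 (mod 4). Each prime p ≡ 1 (mod 4) is itself a sum of two squares; find a² by testing p − a² for a perfect square:
  5: 5 − 1² = 4 = 2² ⇒ 5 = 1² + 2².
  41: 41 − 1² = 40, 41 − 2² = 37, 41 − 3² = 32, 41 − 4² = 25 = 5² ⇒ 41 = 4² + 5².
  Combine using the Brahmagupta–Fibonacci identity (a² + b²)(c² + d²) = (ac − bd)² + (ad + bc)² = (ac + bd)² + (ad − bc)²:
  5 · 41 = 205: from (1² + 2²)(4² + 5²), take (1·4 − 2·5, 1·5 + 2·4) = (4 − 10, 5 + 8) = (-6, 13); dropping signs (only squares matter) gives (6, 13); check 6² + 13² = 36 + 169 = 205 ✓.
Step 4: Order so x ≤ y and verify: 6² + 13² = 36 + 169 = 205 = n. ✓

n = 205 = 6² + 13² (one valid representation with x ≤ y).


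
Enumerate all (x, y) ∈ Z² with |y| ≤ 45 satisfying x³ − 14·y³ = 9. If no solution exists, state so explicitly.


The equation is x³ - 14y³ = 9. For fixed y, x³ = 14·y³ + 9, so a solution requires the RHS to be a perfect cube.
Strategy: iterate y from -45 to 45, compute RHS = 14·y³ + 9, and check whether it is a (positive or negative) perfect cube.
Check small values of y:
  y = 0: RHS = 9 is not a perfect cube.
  y = 1: RHS = 23 is not a perfect cube.
  y = -1: RHS = -5 is not a perfect cube.
  y = 2: RHS = 121 is not a perfect cube.
  y = -2: RHS = -103 is not a perfect cube.
  y = 3: RHS = 387 is not a perfect cube.
  y = -3: RHS = -369 is not a perfect cube.
Continuing the search up to |y| = 45 finds no solutions either.
No (x, y) in the scanned range satisfies the equation.

No integer solutions with |y| ≤ 45.


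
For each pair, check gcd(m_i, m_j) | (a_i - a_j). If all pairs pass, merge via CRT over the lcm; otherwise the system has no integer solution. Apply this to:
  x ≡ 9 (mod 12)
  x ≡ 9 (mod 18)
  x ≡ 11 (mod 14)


Moduli 12, 18, 14 are not pairwise coprime, so CRT works modulo lcm(m_i) when all pairwise compatibility conditions hold.
Pairwise compatibility: gcd(m_i, m_j) must divide a_i - a_j for every pair.
Merge one congruence at a time:
  Start: x ≡ 9 (mod 12).
  Combine with x ≡ 9 (mod 18): gcd(12, 18) = 6; 9 - 9 = 0, which IS divisible by 6, so compatible.
    Write x = 9 + 12·t and substitute into x ≡ 9 (mod 18): 12·t ≡ 9 − 9 = 0 (mod 18).
    Divide the congruence (and modulus) by g = 6: 2·t ≡ 0 (mod 3).
    The inverse of 2 mod 3 is 2 (since 2·2 = 4 = 1·3 + 1), so t ≡ 2·0 = 0 ≡ 0 (mod 3).
    Then x = 9 + 12·0 = 9, valid modulo lcm(12, 18) = 36: x ≡ 9 (mod 36).
  Combine with x ≡ 11 (mod 14): gcd(36, 14) = 2; 11 - 9 = 2, which IS divisible by 2, so compatible.
    Write x = 9 + 36·t and substitute into x ≡ 11 (mod 14): 36·t ≡ 11 − 9 = 2 (mod 14).
    Divide the congruence (and modulus) by g = 2: 18·t ≡ 1 (mod 7).
    Reduce coefficients mod 7: 4·t ≡ 1 (mod 7).
    The inverse of 4 mod 7 is 2 (since 4·2 = 8 = 1·7 + 1), so t ≡ 2·1 = 2 ≡ 2 (mod 7).
    Then x = 9 + 36·2 = 81, valid modulo lcm(36, 14) = 252: x ≡ 81 (mod 252).
Verify: 81 mod 12 = 9, 81 mod 18 = 9, 81 mod 14 = 11.

x ≡ 81 (mod 252).


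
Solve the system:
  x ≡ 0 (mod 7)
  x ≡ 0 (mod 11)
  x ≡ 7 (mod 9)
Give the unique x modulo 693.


Moduli 7, 11, 9 are pairwise coprime; by CRT there is a unique solution modulo M = 7 · 11 · 9 = 693.
Solve pairwise, accumulating the modulus:
  Start with x ≡ 0 (mod 7).
  Combine with x ≡ 0 (mod 11): since gcd(7, 11) = 1, we get a unique residue mod 77.
    Write x = 0 + 7·t and substitute into x ≡ 0 (mod 11): 7·t ≡ 0 − 0 = 0 (mod 11).
    The inverse of 7 mod 11 is 8 (since 7·8 = 56 = 5·11 + 1), so t ≡ 8·0 = 0 ≡ 0 (mod 11).
    Then x = 0 + 7·0 = 0, valid modulo lcm(7, 11) = 77: x ≡ 0 (mod 77).
  Combine with x ≡ 7 (mod 9): since gcd(77, 9) = 1, we get a unique residue mod 693.
    Write x = 0 + 77·t and substitute into x ≡ 7 (mod 9): 77·t ≡ 7 − 0 = 7 (mod 9).
    Reduce coefficients mod 9: 5·t ≡ 7 (mod 9).
    The inverse of 5 mod 9 is 2 (since 5·2 = 10 = 1·9 + 1), so t ≡ 2·7 = 14 ≡ 5 (mod 9).
    Then x = 0 + 77·5 = 385, valid modulo lcm(77, 9) = 693: x ≡ 385 (mod 693).
Verify: 385 mod 7 = 0 ✓, 385 mod 11 = 0 ✓, 385 mod 9 = 7 ✓.

x ≡ 385 (mod 693).


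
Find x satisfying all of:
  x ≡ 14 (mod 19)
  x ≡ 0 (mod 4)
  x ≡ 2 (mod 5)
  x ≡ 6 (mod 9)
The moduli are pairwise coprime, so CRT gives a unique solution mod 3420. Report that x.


Product of moduli M = 19 · 4 · 5 · 9 = 3420.
Merge one congruence at a time:
  Start: x ≡ 14 (mod 19).
  Combine with x ≡ 0 (mod 4); new modulus lcm = 76.
    Write x = 14 + 19·t and substitute into x ≡ 0 (mod 4): 19·t ≡ 0 − 14 = -14 (mod 4).
    Reduce coefficients mod 4: 3·t ≡ 2 (mod 4).
    The inverse of 3 mod 4 is 3 (since 3·3 = 9 = 2·4 + 1), so t ≡ 3·2 = 6 ≡ 2 (mod 4).
    Then x = 14 + 19·2 = 52, valid modulo lcm(19, 4) = 76: x ≡ 52 (mod 76).
  Combine with x ≡ 2 (mod 5); new modulus lcm = 380.
    Write x = 52 + 76·t and substitute into x ≡ 2 (mod 5): 76·t ≡ 2 − 52 = -50 (mod 5).
    Reduce coefficients mod 5: 1·t ≡ 0 (mod 5).
    So t ≡ 0 (mod 5).
    Then x = 52 + 76·0 = 52, valid modulo lcm(76, 5) = 380: x ≡ 52 (mod 380).
  Combine with x ≡ 6 (mod 9); new modulus lcm = 3420.
    Write x = 52 + 380·t and substitute into x ≡ 6 (mod 9): 380·t ≡ 6 − 52 = -46 (mod 9).
    Reduce coefficients mod 9: 2·t ≡ 8 (mod 9).
    The inverse of 2 mod 9 is 5 (since 2·5 = 10 = 1·9 + 1), so t ≡ 5·8 = 40 ≡ 4 (mod 9).
    Then x = 52 + 380·4 = 1572, valid modulo lcm(380, 9) = 3420: x ≡ 1572 (mod 3420).
Verify against each original: 1572 mod 19 = 14, 1572 mod 4 = 0, 1572 mod 5 = 2, 1572 mod 9 = 6.

x ≡ 1572 (mod 3420).


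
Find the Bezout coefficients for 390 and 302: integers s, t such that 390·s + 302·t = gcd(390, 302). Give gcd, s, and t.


Euclidean algorithm on (390, 302) — divide until remainder is 0:
  390 = 1 · 302 + 88
  302 = 3 · 88 + 38
  88 = 2 · 38 + 12
  38 = 3 · 12 + 2
  12 = 6 · 2 + 0
gcd(390, 302) = 2.
Track Bezout coefficients alongside the remainders: start with r₀ = 390 = a·1 + b·0 (s = 1, t = 0) and r₁ = 302 = a·0 + b·1 (s = 0, t = 1); each new remainder r_{k+1} = r_{k-1} − q_k·r_k inherits s_{k+1} = s_{k-1} − q_k·s_k, t_{k+1} = t_{k-1} − q_k·t_k, so r_k = a·s_k + b·t_k at every step:
  q = 1: r = 88, s = 1 − 1·0 = 1, t = 0 − 1·1 = -1  (check: 390·1 + 302·(-1) = 88)
  q = 3: r = 38, s = 0 − 3·1 = -3, t = 1 − 3·(-1) = 4  (check: 390·(-3) + 302·4 = 38)
  q = 2: r = 12, s = 1 − 2·(-3) = 7, t = -1 − 2·4 = -9  (check: 390·7 + 302·(-9) = 12)
  q = 3: r = 2, s = -3 − 3·7 = -24, t = 4 − 3·(-9) = 31  (check: 390·(-24) + 302·31 = 2)
The row with r = 2 (the gcd) gives the Bezout coefficients s = -24, t = 31.
Result: 390 · (-24) + 302 · (31) = 2.

gcd(390, 302) = 2; s = -24, t = 31 (check: 390·(-24) + 302·31 = 2).


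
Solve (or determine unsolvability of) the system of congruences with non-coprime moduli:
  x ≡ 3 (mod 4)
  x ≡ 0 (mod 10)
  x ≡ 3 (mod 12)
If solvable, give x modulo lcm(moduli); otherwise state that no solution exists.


Moduli 4, 10, 12 are not pairwise coprime, so CRT works modulo lcm(m_i) when all pairwise compatibility conditions hold.
Pairwise compatibility: gcd(m_i, m_j) must divide a_i - a_j for every pair.
Merge one congruence at a time:
  Start: x ≡ 3 (mod 4).
  Combine with x ≡ 0 (mod 10): gcd(4, 10) = 2, and 0 - 3 = -3 is NOT divisible by 2.
    ⇒ system is inconsistent (no integer solution).

No solution (the system is inconsistent).


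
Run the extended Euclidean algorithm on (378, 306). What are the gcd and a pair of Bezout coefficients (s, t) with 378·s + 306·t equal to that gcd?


Euclidean algorithm on (378, 306) — divide until remainder is 0:
  378 = 1 · 306 + 72
  306 = 4 · 72 + 18
  72 = 4 · 18 + 0
gcd(378, 306) = 18.
Track Bezout coefficients alongside the remainders: start with r₀ = 378 = a·1 + b·0 (s = 1, t = 0) and r₁ = 306 = a·0 + b·1 (s = 0, t = 1); each new remainder r_{k+1} = r_{k-1} − q_k·r_k inherits s_{k+1} = s_{k-1} − q_k·s_k, t_{k+1} = t_{k-1} − q_k·t_k, so r_k = a·s_k + b·t_k at every step:
  q = 1: r = 72, s = 1 − 1·0 = 1, t = 0 − 1·1 = -1  (check: 378·1 + 306·(-1) = 72)
  q = 4: r = 18, s = 0 − 4·1 = -4, t = 1 − 4·(-1) = 5  (check: 378·(-4) + 306·5 = 18)
The row with r = 18 (the gcd) gives the Bezout coefficients s = -4, t = 5.
Result: 378 · (-4) + 306 · (5) = 18.

gcd(378, 306) = 18; s = -4, t = 5 (check: 378·(-4) + 306·5 = 18).


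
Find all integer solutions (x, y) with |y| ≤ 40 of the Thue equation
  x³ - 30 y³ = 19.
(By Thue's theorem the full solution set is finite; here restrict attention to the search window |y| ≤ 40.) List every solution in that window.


The equation is x³ - 30y³ = 19. For fixed y, x³ = 30·y³ + 19, so a solution requires the RHS to be a perfect cube.
Strategy: iterate y from -40 to 40, compute RHS = 30·y³ + 19, and check whether it is a (positive or negative) perfect cube.
Check small values of y:
  y = 0: RHS = 19 is not a perfect cube.
  y = 1: RHS = 49 is not a perfect cube.
  y = -1: RHS = -11 is not a perfect cube.
  y = 2: RHS = 259 is not a perfect cube.
  y = -2: RHS = -221 is not a perfect cube.
  y = 3: RHS = 829 is not a perfect cube.
  y = -3: RHS = -791 is not a perfect cube.
Continuing the search up to |y| = 40 finds no solutions either.
No (x, y) in the scanned range satisfies the equation.

No integer solutions with |y| ≤ 40.


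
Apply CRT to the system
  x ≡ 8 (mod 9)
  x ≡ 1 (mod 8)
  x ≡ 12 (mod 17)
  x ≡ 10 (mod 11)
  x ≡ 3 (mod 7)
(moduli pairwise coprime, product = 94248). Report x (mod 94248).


Product of moduli M = 9 · 8 · 17 · 11 · 7 = 94248.
Merge one congruence at a time:
  Start: x ≡ 8 (mod 9).
  Combine with x ≡ 1 (mod 8); new modulus lcm = 72.
    Write x = 8 + 9·t and substitute into x ≡ 1 (mod 8): 9·t ≡ 1 − 8 = -7 (mod 8).
    Reduce coefficients mod 8: 1·t ≡ 1 (mod 8).
    So t ≡ 1 (mod 8).
    Then x = 8 + 9·1 = 17, valid modulo lcm(9, 8) = 72: x ≡ 17 (mod 72).
  Combine with x ≡ 12 (mod 17); new modulus lcm = 1224.
    Write x = 17 + 72·t and substitute into x ≡ 12 (mod 17): 72·t ≡ 12 − 17 = -5 (mod 17).
    Reduce coefficients mod 17: 4·t ≡ 12 (mod 17).
    The inverse of 4 mod 17 is 13 (since 4·13 = 52 = 3·17 + 1), so t ≡ 13·12 = 156 ≡ 3 (mod 17).
    Then x = 17 + 72·3 = 233, valid modulo lcm(72, 17) = 1224: x ≡ 233 (mod 1224).
  Combine with x ≡ 10 (mod 11); new modulus lcm = 13464.
    Write x = 233 + 1224·t and substitute into x ≡ 10 (mod 11): 1224·t ≡ 10 − 233 = -223 (mod 11).
    Reduce coefficients mod 11: 3·t ≡ 8 (mod 11).
    The inverse of 3 mod 11 is 4 (since 3·4 = 12 = 1·11 + 1), so t ≡ 4·8 = 32 ≡ 10 (mod 11).
    Then x = 233 + 1224·10 = 12473, valid modulo lcm(1224, 11) = 13464: x ≡ 12473 (mod 13464).
  Combine with x ≡ 3 (mod 7); new modulus lcm = 94248.
    Write x = 12473 + 13464·t and substitute into x ≡ 3 (mod 7): 13464·t ≡ 3 − 12473 = -12470 (mod 7).
    Reduce coefficients mod 7: 3·t ≡ 4 (mod 7).
    The inverse of 3 mod 7 is 5 (since 3·5 = 15 = 2·7 + 1), so t ≡ 5·4 = 20 ≡ 6 (mod 7).
    Then x = 12473 + 13464·6 = 93257, valid modulo lcm(13464, 7) = 94248: x ≡ 93257 (mod 94248).
Verify against each original: 93257 mod 9 = 8, 93257 mod 8 = 1, 93257 mod 17 = 12, 93257 mod 11 = 10, 93257 mod 7 = 3.

x ≡ 93257 (mod 94248).
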